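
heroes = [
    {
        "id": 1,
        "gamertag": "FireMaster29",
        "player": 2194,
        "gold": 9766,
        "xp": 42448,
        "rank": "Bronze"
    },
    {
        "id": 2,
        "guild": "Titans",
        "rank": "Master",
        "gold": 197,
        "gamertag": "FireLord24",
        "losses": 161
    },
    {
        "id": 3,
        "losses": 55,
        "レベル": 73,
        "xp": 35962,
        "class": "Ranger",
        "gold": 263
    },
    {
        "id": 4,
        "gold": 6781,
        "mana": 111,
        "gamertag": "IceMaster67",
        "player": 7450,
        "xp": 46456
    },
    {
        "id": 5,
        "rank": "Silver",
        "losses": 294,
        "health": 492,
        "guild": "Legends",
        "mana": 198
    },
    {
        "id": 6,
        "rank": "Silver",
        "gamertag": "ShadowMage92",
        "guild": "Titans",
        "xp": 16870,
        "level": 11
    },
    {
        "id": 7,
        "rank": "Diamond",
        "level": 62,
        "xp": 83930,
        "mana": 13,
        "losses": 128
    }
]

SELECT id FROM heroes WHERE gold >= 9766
[1]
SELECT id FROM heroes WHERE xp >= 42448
[1, 4, 7]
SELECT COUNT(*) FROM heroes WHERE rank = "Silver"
2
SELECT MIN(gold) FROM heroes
197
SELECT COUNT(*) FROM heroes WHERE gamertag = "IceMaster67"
1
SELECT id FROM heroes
[1, 2, 3, 4, 5, 6, 7]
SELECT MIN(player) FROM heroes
2194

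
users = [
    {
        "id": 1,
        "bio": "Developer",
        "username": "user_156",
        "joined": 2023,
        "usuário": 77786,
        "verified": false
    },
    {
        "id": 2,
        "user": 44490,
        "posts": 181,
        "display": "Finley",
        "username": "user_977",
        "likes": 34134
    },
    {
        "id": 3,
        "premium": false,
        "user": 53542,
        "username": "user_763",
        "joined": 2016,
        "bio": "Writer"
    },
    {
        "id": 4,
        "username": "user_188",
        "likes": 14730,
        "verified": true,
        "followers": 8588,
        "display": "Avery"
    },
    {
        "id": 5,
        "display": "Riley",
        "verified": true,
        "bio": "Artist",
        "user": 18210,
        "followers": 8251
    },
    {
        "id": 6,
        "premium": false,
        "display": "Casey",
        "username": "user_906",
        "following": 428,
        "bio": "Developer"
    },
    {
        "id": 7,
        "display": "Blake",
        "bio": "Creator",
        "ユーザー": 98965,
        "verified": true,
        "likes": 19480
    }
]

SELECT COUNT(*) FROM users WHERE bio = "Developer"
2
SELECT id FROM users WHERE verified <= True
[1, 4, 5, 7]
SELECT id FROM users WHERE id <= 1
[1]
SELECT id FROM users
[1, 2, 3, 4, 5, 6, 7]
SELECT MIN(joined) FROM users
2016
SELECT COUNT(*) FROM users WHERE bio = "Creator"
1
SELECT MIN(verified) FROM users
False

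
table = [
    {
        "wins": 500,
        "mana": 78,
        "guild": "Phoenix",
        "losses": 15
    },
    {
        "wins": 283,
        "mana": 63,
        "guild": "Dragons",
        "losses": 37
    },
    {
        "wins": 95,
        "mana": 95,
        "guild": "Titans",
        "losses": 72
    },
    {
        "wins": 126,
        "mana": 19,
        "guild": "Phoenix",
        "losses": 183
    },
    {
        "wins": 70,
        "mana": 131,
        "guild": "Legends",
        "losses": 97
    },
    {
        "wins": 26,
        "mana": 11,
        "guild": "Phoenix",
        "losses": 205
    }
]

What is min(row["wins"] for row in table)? 26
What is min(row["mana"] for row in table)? 11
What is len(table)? 6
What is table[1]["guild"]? "Dragons"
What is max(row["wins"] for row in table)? 500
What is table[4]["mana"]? 131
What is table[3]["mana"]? 19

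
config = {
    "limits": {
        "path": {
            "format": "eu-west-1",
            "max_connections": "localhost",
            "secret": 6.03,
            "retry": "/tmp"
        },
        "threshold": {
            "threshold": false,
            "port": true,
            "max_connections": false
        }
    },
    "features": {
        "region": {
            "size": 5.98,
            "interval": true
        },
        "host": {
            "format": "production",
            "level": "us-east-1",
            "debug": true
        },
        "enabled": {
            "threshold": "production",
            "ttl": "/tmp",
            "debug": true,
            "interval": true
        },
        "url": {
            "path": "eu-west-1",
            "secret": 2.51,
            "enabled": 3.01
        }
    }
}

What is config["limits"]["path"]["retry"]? "/tmp"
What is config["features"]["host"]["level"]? "us-east-1"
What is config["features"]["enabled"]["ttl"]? "/tmp"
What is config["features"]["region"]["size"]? 5.98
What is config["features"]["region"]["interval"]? True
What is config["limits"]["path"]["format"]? "eu-west-1"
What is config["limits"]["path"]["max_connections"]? "localhost"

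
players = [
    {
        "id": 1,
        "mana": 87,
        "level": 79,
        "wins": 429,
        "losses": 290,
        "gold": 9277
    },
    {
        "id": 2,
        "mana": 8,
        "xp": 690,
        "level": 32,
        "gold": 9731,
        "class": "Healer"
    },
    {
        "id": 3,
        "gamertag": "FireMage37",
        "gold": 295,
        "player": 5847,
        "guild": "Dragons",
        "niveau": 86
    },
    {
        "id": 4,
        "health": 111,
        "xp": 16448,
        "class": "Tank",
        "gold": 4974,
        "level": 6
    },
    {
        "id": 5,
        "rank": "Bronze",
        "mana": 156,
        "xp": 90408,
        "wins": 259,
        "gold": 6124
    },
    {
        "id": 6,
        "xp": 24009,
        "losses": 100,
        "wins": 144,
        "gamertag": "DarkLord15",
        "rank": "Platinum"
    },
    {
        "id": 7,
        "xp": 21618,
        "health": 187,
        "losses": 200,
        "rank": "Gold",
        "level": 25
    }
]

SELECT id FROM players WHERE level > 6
[1, 2, 7]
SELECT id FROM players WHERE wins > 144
[1, 5]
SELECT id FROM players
[1, 2, 3, 4, 5, 6, 7]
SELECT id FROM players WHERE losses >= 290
[1]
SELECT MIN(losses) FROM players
100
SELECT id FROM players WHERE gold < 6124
[3, 4]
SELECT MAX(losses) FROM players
290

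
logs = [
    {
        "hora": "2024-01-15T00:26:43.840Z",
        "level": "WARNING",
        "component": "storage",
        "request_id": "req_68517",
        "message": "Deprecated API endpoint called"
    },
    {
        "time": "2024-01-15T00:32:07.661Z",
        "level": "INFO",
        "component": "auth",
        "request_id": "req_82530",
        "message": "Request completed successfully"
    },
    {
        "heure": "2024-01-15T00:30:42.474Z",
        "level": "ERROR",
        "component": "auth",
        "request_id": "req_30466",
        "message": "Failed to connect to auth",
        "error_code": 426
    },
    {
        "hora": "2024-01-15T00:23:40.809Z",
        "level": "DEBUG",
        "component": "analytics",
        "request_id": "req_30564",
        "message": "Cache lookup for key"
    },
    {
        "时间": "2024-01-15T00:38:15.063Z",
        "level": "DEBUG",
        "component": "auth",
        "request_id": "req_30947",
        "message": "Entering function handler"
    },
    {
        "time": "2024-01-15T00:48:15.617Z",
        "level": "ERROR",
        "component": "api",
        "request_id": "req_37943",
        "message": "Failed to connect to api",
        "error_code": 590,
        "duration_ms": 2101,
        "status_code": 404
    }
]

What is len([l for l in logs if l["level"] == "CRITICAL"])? 0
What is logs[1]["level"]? "INFO"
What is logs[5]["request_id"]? "req_37943"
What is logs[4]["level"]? "DEBUG"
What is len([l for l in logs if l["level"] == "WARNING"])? 1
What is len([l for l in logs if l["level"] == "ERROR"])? 2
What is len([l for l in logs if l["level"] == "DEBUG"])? 2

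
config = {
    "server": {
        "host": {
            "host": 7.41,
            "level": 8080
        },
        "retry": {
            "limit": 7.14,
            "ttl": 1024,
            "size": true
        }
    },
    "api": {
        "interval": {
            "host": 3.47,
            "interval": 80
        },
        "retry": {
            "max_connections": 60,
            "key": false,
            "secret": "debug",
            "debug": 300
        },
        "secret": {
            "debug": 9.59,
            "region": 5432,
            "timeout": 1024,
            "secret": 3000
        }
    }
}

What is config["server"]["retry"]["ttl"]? 1024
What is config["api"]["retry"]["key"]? False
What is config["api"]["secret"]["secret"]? 3000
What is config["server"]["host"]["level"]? 8080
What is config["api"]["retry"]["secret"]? "debug"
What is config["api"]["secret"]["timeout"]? 1024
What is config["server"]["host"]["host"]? 7.41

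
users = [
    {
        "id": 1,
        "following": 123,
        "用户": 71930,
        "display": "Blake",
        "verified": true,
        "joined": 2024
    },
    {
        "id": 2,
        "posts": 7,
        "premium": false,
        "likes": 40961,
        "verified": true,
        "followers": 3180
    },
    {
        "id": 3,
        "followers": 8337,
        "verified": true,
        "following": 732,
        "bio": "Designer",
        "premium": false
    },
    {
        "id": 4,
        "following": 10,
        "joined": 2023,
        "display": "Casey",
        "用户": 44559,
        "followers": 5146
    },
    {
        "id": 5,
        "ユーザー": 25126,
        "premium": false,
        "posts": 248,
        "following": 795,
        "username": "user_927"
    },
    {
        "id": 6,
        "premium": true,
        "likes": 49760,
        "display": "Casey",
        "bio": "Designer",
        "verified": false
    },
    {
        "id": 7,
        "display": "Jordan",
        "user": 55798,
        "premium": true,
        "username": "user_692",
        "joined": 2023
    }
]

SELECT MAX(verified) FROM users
True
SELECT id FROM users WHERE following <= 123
[1, 4]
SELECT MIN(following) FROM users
10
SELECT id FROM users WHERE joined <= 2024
[1, 4, 7]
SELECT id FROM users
[1, 2, 3, 4, 5, 6, 7]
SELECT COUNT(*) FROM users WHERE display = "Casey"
2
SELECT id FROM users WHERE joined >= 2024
[1]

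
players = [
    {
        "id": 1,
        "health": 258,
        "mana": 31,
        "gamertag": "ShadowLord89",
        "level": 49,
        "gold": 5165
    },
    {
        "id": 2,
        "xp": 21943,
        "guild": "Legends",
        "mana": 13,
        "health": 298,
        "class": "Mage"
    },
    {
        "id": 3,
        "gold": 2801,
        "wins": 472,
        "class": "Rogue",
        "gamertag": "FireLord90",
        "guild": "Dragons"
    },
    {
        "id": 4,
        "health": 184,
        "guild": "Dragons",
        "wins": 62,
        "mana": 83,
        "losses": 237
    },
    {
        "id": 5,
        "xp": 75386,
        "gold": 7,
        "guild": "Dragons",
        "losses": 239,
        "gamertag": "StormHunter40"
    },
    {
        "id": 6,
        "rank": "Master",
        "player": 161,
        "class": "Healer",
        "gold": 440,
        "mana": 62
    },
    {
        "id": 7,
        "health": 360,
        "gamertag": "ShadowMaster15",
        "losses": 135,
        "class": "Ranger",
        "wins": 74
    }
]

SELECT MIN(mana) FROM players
13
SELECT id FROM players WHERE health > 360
[]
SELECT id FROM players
[1, 2, 3, 4, 5, 6, 7]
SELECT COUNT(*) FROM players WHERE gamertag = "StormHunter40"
1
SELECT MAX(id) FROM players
7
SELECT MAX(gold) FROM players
5165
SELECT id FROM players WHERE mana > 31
[4, 6]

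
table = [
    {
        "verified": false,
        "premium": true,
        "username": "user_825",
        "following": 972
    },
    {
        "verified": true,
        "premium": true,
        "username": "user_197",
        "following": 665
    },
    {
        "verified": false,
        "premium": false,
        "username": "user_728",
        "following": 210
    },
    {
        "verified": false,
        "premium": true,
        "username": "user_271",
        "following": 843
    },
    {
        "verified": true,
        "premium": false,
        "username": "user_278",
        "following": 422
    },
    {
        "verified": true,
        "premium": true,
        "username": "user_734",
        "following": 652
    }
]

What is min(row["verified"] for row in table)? False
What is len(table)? 6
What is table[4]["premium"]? False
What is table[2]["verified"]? False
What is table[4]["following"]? 422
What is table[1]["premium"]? True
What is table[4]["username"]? "user_278"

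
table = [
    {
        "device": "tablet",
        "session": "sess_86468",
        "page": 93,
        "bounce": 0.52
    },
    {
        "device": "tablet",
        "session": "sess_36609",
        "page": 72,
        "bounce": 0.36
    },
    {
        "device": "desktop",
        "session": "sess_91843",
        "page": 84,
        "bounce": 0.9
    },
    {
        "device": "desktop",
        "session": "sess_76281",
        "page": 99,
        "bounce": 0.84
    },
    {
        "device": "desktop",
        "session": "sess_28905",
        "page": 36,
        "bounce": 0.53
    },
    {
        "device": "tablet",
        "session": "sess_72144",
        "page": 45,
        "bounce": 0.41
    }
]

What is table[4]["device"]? "desktop"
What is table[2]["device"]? "desktop"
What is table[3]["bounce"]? 0.84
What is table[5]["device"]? "tablet"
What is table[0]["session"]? "sess_86468"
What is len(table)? 6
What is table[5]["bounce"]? 0.41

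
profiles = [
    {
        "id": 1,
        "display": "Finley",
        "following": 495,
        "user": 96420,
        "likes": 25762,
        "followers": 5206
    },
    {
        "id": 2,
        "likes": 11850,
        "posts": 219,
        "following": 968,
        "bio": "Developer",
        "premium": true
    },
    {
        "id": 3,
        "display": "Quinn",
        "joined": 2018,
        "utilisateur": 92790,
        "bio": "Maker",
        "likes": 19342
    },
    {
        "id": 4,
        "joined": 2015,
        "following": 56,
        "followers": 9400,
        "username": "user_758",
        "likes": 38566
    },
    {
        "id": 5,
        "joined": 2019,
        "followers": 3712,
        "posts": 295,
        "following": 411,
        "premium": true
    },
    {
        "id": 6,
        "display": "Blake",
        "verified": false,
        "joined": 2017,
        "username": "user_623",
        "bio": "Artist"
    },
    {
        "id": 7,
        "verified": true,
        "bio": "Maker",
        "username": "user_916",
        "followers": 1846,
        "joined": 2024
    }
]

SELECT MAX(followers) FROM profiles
9400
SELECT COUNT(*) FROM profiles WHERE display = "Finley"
1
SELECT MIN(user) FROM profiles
96420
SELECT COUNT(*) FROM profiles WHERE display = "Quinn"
1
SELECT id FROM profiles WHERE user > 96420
[]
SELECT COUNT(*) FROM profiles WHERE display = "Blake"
1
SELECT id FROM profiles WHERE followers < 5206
[5, 7]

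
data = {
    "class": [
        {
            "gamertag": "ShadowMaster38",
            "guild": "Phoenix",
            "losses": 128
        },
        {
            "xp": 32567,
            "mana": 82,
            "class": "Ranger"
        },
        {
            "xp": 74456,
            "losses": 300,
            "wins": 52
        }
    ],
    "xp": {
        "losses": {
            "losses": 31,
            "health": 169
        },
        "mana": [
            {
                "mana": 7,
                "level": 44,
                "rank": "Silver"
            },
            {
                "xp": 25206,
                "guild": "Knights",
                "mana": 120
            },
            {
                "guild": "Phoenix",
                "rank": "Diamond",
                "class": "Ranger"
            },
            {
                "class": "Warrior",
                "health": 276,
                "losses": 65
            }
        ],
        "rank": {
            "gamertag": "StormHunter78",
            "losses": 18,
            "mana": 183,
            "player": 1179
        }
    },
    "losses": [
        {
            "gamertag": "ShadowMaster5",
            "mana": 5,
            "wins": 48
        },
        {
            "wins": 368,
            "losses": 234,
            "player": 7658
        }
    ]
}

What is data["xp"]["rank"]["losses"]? 18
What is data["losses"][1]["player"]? 7658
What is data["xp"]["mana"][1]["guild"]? "Knights"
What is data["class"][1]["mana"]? 82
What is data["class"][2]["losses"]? 300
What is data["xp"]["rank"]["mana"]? 183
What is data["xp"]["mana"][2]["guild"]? "Phoenix"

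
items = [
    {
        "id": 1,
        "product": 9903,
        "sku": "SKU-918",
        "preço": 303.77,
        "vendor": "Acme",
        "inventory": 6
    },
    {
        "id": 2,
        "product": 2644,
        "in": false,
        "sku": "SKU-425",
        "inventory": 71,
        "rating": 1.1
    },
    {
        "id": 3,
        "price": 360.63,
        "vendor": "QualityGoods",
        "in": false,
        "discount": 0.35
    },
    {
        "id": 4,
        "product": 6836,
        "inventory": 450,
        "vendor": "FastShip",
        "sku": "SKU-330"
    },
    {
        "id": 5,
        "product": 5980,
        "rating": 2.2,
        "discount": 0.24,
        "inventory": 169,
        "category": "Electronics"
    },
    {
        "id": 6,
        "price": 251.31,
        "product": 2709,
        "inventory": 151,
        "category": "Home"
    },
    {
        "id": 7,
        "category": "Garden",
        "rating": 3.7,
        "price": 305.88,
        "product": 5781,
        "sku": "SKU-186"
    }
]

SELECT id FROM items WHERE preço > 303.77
[]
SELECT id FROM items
[1, 2, 3, 4, 5, 6, 7]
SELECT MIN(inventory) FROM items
6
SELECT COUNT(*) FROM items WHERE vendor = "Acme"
1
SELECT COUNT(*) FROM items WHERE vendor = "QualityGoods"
1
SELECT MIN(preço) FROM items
303.77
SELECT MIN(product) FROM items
2644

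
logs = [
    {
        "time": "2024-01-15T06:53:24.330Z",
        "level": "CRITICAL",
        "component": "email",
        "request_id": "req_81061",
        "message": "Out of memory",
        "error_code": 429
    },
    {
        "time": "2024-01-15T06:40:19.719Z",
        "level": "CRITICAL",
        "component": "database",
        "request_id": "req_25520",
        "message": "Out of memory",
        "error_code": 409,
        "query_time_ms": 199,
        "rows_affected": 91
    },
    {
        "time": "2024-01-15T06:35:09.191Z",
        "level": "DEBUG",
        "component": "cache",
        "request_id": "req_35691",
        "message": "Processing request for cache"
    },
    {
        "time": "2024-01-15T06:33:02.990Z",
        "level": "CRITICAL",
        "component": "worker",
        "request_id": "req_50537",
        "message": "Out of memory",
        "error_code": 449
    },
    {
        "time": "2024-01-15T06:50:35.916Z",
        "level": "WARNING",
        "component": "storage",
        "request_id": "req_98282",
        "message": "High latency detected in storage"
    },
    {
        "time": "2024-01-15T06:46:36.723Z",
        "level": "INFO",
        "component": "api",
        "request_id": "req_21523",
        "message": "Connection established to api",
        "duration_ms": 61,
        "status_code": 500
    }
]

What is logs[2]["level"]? "DEBUG"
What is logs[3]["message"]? "Out of memory"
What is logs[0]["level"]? "CRITICAL"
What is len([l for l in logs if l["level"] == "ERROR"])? 0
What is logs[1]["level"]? "CRITICAL"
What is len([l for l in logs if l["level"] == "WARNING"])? 1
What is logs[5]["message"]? "Connection established to api"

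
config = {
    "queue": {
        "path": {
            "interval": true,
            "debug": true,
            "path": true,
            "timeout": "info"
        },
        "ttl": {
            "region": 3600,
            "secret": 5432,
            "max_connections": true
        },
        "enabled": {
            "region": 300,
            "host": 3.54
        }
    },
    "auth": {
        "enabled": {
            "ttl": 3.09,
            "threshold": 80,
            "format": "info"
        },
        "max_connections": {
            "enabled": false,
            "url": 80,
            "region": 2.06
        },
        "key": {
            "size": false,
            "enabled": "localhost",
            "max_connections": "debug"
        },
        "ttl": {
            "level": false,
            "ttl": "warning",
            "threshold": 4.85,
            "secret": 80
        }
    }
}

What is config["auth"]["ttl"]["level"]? False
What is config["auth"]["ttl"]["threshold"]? 4.85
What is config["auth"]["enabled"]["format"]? "info"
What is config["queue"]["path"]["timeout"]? "info"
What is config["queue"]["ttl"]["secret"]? 5432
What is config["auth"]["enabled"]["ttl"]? 3.09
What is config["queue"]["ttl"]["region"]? 3600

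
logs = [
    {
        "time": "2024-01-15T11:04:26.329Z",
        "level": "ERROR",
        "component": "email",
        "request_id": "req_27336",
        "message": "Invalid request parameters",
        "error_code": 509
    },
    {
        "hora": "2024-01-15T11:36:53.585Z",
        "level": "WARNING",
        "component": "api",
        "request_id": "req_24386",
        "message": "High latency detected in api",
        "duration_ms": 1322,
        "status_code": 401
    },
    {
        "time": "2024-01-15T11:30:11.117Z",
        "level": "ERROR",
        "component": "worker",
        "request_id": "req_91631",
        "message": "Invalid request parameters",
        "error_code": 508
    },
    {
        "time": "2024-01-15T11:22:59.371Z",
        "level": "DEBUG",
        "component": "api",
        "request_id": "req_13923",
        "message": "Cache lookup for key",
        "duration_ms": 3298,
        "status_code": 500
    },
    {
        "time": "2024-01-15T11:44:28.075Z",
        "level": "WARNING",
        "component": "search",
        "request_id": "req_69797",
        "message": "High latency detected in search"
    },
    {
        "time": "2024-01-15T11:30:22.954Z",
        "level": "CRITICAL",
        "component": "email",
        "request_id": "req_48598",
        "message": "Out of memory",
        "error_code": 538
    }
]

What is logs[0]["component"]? "email"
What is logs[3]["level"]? "DEBUG"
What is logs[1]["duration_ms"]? 1322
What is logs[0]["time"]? "2024-01-15T11:04:26.329Z"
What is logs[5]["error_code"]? 538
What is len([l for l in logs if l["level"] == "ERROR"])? 2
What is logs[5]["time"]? "2024-01-15T11:30:22.954Z"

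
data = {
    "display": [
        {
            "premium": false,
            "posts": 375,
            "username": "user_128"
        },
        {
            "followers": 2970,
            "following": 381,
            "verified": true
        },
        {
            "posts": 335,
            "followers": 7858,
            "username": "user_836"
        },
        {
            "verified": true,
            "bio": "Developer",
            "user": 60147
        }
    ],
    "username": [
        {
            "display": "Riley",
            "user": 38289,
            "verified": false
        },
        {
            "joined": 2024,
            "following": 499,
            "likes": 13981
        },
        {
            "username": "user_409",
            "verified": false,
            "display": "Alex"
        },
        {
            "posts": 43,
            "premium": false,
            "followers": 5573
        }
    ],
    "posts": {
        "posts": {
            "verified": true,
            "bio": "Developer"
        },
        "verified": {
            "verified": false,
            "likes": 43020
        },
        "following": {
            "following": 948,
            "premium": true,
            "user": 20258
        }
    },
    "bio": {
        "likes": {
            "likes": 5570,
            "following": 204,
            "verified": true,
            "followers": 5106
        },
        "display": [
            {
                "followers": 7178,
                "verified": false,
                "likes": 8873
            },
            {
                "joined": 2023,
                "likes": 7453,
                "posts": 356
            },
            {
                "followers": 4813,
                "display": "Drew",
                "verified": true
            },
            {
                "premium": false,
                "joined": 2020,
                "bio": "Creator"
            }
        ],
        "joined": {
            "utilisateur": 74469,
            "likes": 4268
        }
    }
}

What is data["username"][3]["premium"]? False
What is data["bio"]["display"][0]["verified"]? False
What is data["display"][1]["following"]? 381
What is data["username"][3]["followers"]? 5573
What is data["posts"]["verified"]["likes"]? 43020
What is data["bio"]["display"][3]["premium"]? False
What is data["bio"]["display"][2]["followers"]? 4813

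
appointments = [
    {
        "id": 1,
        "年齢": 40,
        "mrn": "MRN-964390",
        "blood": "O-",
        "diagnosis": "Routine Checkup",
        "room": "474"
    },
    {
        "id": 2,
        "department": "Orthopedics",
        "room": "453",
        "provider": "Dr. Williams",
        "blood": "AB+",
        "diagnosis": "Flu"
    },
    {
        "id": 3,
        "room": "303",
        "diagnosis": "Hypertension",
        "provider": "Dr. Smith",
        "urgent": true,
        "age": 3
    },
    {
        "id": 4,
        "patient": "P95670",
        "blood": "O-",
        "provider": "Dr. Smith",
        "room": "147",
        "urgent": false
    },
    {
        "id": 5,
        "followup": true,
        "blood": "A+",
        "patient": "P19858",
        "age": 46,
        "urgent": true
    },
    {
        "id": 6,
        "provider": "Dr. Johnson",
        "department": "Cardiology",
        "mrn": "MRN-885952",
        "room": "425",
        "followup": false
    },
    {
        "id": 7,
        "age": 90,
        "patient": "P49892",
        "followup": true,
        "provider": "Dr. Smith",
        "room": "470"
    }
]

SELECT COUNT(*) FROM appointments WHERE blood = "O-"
2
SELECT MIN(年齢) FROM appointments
40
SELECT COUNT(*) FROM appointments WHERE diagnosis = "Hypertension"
1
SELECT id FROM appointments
[1, 2, 3, 4, 5, 6, 7]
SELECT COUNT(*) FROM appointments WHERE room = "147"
1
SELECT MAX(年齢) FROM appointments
40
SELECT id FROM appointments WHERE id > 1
[2, 3, 4, 5, 6, 7]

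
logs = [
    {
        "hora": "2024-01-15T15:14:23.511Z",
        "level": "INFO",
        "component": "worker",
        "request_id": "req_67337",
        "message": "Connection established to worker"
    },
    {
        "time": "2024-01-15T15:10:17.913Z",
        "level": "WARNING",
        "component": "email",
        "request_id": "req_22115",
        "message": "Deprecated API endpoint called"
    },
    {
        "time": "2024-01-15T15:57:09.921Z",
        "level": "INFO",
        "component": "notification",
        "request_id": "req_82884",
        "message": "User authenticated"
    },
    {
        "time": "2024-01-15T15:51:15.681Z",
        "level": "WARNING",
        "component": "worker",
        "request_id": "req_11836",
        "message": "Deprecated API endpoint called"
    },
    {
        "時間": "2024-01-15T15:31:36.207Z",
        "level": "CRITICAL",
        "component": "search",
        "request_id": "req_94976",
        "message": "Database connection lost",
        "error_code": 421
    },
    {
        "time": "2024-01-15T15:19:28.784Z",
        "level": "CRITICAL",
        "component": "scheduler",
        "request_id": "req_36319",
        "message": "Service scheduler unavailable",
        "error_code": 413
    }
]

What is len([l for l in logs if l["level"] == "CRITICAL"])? 2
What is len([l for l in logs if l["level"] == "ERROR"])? 0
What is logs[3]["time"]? "2024-01-15T15:51:15.681Z"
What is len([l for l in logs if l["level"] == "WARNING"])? 2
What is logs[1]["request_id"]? "req_22115"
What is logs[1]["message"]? "Deprecated API endpoint called"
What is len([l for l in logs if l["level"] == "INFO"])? 2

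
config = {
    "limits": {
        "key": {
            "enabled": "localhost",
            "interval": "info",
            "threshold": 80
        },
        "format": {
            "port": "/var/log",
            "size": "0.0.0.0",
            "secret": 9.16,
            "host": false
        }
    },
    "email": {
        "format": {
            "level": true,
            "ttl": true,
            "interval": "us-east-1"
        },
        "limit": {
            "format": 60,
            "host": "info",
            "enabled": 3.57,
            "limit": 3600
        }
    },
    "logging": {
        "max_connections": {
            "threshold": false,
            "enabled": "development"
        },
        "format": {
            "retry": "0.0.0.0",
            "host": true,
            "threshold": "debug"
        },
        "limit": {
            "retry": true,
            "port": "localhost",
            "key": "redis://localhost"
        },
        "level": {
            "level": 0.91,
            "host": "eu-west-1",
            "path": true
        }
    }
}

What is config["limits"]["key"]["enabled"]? "localhost"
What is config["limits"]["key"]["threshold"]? 80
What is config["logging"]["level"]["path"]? True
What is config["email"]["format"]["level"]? True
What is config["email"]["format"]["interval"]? "us-east-1"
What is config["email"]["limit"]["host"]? "info"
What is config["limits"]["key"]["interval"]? "info"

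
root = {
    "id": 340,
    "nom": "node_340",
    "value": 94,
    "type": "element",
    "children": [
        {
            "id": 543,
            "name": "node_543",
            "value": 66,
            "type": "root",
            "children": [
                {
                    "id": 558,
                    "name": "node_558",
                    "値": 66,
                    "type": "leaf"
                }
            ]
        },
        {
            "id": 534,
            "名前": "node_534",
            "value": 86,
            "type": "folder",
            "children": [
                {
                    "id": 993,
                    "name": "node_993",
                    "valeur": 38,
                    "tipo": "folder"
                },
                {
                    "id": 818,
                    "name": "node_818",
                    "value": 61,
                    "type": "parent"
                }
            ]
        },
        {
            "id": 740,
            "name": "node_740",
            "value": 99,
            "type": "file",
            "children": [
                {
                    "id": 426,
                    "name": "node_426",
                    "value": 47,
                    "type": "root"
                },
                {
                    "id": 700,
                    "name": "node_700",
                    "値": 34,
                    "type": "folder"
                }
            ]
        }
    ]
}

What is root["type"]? "element"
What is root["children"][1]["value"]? 86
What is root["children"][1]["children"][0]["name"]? "node_993"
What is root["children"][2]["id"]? 740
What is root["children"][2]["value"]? 99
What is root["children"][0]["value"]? 66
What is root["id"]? 340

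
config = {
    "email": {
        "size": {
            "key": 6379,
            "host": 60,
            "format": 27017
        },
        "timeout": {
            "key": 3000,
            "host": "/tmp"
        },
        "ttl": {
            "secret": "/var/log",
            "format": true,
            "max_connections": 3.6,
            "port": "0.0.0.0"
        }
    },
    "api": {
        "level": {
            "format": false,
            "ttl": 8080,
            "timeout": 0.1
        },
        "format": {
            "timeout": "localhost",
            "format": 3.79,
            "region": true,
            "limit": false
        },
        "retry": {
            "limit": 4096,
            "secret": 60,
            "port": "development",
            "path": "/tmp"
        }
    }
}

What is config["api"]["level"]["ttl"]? 8080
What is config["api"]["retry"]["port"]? "development"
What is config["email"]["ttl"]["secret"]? "/var/log"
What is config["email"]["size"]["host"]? 60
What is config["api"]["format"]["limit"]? False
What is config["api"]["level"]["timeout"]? 0.1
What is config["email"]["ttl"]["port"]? "0.0.0.0"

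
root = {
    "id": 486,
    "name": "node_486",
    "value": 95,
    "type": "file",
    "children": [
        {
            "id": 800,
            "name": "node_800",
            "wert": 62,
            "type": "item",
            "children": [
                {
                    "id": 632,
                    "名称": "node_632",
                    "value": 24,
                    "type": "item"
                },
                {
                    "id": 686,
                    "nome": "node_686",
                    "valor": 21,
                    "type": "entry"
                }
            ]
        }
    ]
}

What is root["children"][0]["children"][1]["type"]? "entry"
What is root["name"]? "node_486"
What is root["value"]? 95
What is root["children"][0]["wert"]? 62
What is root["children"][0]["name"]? "node_800"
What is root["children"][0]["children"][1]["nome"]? "node_686"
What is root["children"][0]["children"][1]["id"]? 686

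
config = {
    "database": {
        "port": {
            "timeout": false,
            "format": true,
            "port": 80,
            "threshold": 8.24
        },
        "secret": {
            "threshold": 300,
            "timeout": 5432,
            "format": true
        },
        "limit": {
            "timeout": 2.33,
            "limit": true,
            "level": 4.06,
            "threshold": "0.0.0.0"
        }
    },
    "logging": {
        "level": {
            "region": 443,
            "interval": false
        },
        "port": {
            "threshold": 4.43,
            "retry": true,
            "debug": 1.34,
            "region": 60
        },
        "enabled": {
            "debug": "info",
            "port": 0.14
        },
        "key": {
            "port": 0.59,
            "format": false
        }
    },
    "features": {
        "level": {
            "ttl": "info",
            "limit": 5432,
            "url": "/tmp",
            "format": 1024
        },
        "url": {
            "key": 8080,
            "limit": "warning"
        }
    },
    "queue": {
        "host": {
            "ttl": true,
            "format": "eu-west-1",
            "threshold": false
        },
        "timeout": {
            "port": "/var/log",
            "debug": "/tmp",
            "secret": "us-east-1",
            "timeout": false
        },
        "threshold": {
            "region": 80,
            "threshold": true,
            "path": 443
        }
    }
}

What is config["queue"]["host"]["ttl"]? True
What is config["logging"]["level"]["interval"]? False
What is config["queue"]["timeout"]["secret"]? "us-east-1"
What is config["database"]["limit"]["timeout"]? 2.33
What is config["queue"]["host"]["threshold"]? False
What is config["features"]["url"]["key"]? 8080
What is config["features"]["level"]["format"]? 1024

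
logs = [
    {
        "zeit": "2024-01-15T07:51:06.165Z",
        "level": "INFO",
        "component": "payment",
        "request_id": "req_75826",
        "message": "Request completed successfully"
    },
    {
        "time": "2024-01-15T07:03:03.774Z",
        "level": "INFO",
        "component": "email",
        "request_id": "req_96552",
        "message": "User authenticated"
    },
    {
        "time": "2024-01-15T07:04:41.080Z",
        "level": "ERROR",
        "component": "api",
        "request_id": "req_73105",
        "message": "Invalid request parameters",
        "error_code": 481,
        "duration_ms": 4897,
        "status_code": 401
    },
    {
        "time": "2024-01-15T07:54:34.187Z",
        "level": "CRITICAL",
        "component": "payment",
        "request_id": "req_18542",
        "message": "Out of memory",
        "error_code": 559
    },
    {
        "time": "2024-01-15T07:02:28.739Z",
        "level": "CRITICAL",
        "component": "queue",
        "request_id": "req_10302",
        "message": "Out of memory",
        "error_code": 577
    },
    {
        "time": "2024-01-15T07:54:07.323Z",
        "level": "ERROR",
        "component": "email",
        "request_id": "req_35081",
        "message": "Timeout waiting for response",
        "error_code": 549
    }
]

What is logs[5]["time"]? "2024-01-15T07:54:07.323Z"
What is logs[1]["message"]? "User authenticated"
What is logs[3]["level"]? "CRITICAL"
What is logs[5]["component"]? "email"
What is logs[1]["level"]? "INFO"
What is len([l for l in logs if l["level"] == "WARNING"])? 0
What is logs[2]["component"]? "api"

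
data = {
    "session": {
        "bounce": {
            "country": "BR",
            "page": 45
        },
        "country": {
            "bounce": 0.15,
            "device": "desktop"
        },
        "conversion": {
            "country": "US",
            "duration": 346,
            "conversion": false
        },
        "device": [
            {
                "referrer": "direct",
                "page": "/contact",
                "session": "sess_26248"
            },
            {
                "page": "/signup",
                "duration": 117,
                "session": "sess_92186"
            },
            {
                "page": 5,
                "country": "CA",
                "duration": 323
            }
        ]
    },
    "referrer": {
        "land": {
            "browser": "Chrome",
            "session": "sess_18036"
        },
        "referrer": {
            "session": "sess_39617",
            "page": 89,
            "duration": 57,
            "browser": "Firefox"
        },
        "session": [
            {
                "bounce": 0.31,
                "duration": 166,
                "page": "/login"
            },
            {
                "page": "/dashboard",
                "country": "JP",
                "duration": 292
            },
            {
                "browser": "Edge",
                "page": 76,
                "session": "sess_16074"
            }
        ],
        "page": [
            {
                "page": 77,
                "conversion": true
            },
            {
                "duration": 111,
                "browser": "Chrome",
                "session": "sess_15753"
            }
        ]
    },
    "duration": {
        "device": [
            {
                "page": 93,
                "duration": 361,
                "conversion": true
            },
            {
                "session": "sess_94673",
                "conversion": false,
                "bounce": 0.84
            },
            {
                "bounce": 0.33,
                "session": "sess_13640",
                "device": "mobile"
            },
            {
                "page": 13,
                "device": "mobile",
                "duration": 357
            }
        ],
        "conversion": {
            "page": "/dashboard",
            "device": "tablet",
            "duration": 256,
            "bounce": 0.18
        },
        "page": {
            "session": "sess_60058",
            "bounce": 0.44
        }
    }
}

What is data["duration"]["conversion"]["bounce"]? 0.18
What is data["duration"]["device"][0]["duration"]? 361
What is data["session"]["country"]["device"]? "desktop"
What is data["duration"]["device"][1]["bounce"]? 0.84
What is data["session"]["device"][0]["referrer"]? "direct"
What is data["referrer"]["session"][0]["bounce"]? 0.31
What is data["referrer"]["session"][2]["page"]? 76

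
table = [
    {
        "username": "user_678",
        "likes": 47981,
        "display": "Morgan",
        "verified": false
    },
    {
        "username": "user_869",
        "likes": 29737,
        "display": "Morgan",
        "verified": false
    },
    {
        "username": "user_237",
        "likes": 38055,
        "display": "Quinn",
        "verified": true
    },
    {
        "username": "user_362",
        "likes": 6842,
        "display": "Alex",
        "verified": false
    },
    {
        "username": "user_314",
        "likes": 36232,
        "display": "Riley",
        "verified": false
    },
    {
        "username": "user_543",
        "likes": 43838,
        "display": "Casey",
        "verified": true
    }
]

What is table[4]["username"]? "user_314"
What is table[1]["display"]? "Morgan"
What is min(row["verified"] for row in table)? False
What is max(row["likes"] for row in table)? 47981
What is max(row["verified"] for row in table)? True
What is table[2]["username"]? "user_237"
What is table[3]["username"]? "user_362"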